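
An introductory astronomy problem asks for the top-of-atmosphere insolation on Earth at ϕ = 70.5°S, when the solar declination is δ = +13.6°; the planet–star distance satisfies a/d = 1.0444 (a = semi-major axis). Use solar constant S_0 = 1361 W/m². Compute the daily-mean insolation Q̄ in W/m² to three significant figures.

cos h₀ = −tan(-70.5°) tan(+13.600°) = 0.6832, h₀ = 0.8187 rad.
Bracket: h₀ sin ϕ sin δ + cos ϕ cos δ sin h₀ = 0.8187×-0.94264×0.23514 + 0.33381×0.97196×0.73025 = -0.181467 + 0.236930 = 0.055463.
Inverse-square distance factor (a/d)² = 1.0444² = 1.090771.
Q̄ = (S_0/π) × 1.090771 × [bracket] = (1361/π) × 1.090771 × 0.055463 = 26.21 W/m².

Q̄ ≈ 26.2 W/m²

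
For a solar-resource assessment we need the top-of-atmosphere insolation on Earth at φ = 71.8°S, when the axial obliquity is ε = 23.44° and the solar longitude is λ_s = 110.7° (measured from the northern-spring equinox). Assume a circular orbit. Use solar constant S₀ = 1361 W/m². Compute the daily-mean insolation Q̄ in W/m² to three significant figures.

Solar declination: sin δ = sin ε · sin λ_s = sin 23.44° × sin 110.7° = 0.37211, so δ = +21.846°.
cos H₀ = −tan(-71.8°) tan(+21.846°) = 1.2193 ≥ 1 ⇒ polar night, H₀ = 0 and Q̄ = 0.

Q̄ ≈ 0.00 W/m²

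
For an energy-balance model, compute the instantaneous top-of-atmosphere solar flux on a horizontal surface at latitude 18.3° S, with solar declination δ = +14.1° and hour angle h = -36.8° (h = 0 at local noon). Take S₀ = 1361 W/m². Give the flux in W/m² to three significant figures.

cos θ_z = sin φ sin δ + cos φ cos δ cos h = -0.076493 + 0.737330 = 0.660837.
Flux = S₀ · cos θ_z = 1361 × 0.660837 = 899.4 W/m².

899 W/m²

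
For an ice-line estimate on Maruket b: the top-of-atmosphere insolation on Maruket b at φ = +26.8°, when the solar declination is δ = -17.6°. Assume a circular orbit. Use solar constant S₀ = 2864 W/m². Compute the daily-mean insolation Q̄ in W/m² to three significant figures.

cos H₀ = −tan(+26.8°) tan(-17.600°) = 0.1602, H₀ = 1.4099 rad.
Bracket: H₀ sin φ sin δ + cos φ cos δ sin H₀ = 1.4099×0.45088×-0.30237 + 0.89259×0.95319×0.98708 = -0.192215 + 0.839815 = 0.647600.
Q̄ = (S₀/π) × [bracket] = (2864/π) × 0.647600 = 590.4 W/m².

Q̄ ≈ 590 W/m²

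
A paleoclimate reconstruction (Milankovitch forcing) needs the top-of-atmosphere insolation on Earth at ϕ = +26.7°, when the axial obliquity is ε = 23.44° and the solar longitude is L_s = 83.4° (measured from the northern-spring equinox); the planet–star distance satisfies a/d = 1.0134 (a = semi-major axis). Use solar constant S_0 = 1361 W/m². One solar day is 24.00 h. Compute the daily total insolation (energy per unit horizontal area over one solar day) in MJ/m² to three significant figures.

43.0 MJ/m²

Solar declination: sin δ = sin ε · sin L_s = sin 23.44° × sin 83.4° = 0.39515, so δ = +23.275°.
cos h₀ = −tan(+26.7°) tan(+23.275°) = -0.2163, h₀ = 1.7889 rad.
Bracket: h₀ sin ϕ sin δ + cos ϕ cos δ sin h₀ = 1.7889×0.44932×0.39515 + 0.89337×0.91862×0.97632 = 0.317617 + 0.801234 = 1.118851.
Inverse-square distance factor (a/d)² = 1.0134² = 1.026980.
Q̄ = (S_0/π) × 1.026980 × [bracket] = (1361/π) × 1.026980 × 1.118851 = 497.79 W/m².
Daily total = Q̄ × 24.00 h × 3600 s/h = 497.79 × 24.00 × 3600 / 10⁶ = 43.01 MJ/m².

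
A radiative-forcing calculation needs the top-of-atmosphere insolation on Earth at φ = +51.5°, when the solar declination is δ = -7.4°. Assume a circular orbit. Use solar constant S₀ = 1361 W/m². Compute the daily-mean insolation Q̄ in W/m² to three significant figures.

cos H₀ = −tan(+51.5°) tan(-7.400°) = 0.1633, H₀ = 1.4068 rad.
Bracket: H₀ sin φ sin δ + cos φ cos δ sin H₀ = 1.4068×0.78261×-0.12880 + 0.62251×0.99167×0.98658 = -0.141806 + 0.609040 = 0.467234.
Q̄ = (S₀/π) × [bracket] = (1361/π) × 0.467234 = 202.4 W/m².

Q̄ ≈ 202 W/m²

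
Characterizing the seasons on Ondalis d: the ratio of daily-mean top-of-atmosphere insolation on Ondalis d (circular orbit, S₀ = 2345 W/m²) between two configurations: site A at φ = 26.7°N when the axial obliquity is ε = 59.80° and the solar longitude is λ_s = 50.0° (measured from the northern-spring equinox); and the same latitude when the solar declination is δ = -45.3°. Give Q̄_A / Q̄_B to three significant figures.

Q̄_A / Q̄_B ≈ 5.74

— Configuration A (φ=+26.7°):
Solar declination: sin δ = sin ε · sin λ_s = sin 59.80° × sin 50.0° = 0.66207, so δ = +41.458°.
cos H₀ = −tan(+26.7°) tan(+41.458°) = -0.4443, H₀ = 2.0312 rad.
Bracket: H₀ sin φ sin δ + cos φ cos δ sin H₀ = 2.0312×0.44932×0.66207 + 0.89337×0.74944×0.89587 = 0.604244 + 0.599809 = 1.204053.
Q̄ = (S₀/π) × [bracket] = (2345/π) × 1.204053 = 898.75 W/m².
— Configuration B (φ=+26.7°):
cos H₀ = −tan(+26.7°) tan(-45.300°) = 0.5082, H₀ = 1.0377 rad.
Bracket: H₀ sin φ sin δ + cos φ cos δ sin H₀ = 1.0377×0.44932×-0.71080 + 0.89337×0.70339×0.86121 = -0.331417 + 0.541174 = 0.209757.
Q̄ = (S₀/π) × [bracket] = (2345/π) × 0.209757 = 156.57 W/m².
Ratio Q̄_A / Q̄_B = 898.75 / 156.57 = 5.740.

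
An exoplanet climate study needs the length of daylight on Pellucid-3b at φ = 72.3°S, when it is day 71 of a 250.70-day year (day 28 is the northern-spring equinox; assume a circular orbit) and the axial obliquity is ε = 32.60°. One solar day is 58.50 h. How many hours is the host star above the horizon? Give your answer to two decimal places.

Solar longitude: λ_s = 360° × (71 − 28)/250.70 = 61.747°.
sin δ = sin 32.60° × sin 61.747° = 0.47459, so δ = +28.332°.
cos H₀ = −tan φ · tan δ = 1.6895 ≥ 1, so the host star never rises (polar night) and H₀ = 0.
Daylight = 2H₀/(2π) × 58.50 h = (0.0000/π) × 58.50 = 0.00 h.

0.00 h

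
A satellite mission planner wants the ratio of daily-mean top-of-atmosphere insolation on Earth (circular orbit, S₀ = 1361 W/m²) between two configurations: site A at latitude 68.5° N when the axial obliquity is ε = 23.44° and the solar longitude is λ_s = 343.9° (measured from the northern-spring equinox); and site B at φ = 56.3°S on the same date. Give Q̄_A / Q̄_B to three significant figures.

Q̄_A / Q̄_B ≈ 0.309

— Configuration A (φ=+68.5°):
Solar declination: sin δ = sin ε · sin λ_s = sin 23.44° × sin 343.9° = -0.11031, so δ = -6.333°.
cos H₀ = −tan(+68.5°) tan(-6.333°) = 0.2818, H₀ = 1.2852 rad.
Bracket: H₀ sin φ sin δ + cos φ cos δ sin H₀ = 1.2852×0.93042×-0.11031 + 0.36650×0.99390×0.95948 = -0.131906 + 0.349504 = 0.217598.
Q̄ = (S₀/π) × [bracket] = (1361/π) × 0.217598 = 94.268 W/m².
— Configuration B (φ=-56.3°):
cos H₀ = −tan(-56.3°) tan(-6.333°) = -0.1664, H₀ = 1.7380 rad.
Bracket: H₀ sin φ sin δ + cos φ cos δ sin H₀ = 1.7380×-0.83195×-0.11031 + 0.55484×0.99390×0.98605 = 0.159500 + 0.543763 = 0.703263.
Q̄ = (S₀/π) × [bracket] = (1361/π) × 0.703263 = 304.67 W/m².
Ratio Q̄_A / Q̄_B = 94.268 / 304.67 = 0.3094.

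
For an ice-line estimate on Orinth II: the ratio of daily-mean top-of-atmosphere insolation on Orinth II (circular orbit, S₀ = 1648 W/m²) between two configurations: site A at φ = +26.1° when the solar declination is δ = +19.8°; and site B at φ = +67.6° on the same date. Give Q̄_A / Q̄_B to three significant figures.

— Configuration A (φ=+26.1°):
cos H₀ = −tan(+26.1°) tan(+19.800°) = -0.1764, H₀ = 1.7481 rad.
Bracket: H₀ sin φ sin δ + cos φ cos δ sin H₀ = 1.7481×0.43994×0.33874 + 0.89803×0.94088×0.98432 = 0.260511 + 0.831690 = 1.092201.
Q̄ = (S₀/π) × [bracket] = (1648/π) × 1.092201 = 572.94 W/m².
— Configuration B (φ=+67.6°):
cos H₀ = −tan(+67.6°) tan(+19.800°) = -0.8735, H₀ = 2.6331 rad.
Bracket: H₀ sin φ sin δ + cos φ cos δ sin H₀ = 2.6331×0.92455×0.33874 + 0.38107×0.94088×0.48686 = 0.824640 + 0.174559 = 0.999199.
Q̄ = (S₀/π) × [bracket] = (1648/π) × 0.999199 = 524.15 W/m².
Ratio Q̄_A / Q̄_B = 572.94 / 524.15 = 1.093.

Q̄_A / Q̄_B ≈ 1.09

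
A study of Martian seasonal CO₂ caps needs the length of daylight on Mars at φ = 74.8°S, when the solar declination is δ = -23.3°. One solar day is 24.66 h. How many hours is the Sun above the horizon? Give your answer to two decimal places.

24.66 h

Sunrise equation: cos H₀ = −tan φ · tan δ = -1.5851 ≤ −1, so the Sun never sets (polar day) and H₀ = π.
Daylight = 2H₀/(2π) × 24.66 h = (3.1416/π) × 24.66 = 24.66 h.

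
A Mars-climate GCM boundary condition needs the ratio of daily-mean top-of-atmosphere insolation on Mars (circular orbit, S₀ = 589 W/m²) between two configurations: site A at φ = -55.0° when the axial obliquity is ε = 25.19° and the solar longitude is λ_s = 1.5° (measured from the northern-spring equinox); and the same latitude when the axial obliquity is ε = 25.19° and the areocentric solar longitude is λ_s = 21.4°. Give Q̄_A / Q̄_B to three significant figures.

— Configuration A (φ=-55.0°):
Solar declination: sin δ = sin ε · sin λ_s = sin 25.19° × sin 1.5° = 0.01114, so δ = +0.638°.
cos H₀ = −tan(-55.0°) tan(+0.638°) = 0.0159, H₀ = 1.5549 rad.
Bracket: H₀ sin φ sin δ + cos φ cos δ sin H₀ = 1.5549×-0.81915×0.01114 + 0.57358×0.99994×0.99987 = -0.014189 + 0.573471 = 0.559282.
Q̄ = (S₀/π) × [bracket] = (589/π) × 0.559282 = 104.86 W/m².
— Configuration B (φ=-55.0°):
sin δ = sin 25.19° × sin 21.4° = 0.15530, so δ = +8.934°.
cos H₀ = −tan(-55.0°) tan(+8.934°) = 0.2245, H₀ = 1.3444 rad.
Bracket: H₀ sin φ sin δ + cos φ cos δ sin H₀ = 1.3444×-0.81915×0.15530 + 0.57358×0.98787×0.97447 = -0.171026 + 0.552157 = 0.381131.
Q̄ = (S₀/π) × [bracket] = (589/π) × 0.381131 = 71.456 W/m².
Ratio Q̄_A / Q̄_B = 104.86 / 71.456 = 1.467.

Q̄_A / Q̄_B ≈ 1.47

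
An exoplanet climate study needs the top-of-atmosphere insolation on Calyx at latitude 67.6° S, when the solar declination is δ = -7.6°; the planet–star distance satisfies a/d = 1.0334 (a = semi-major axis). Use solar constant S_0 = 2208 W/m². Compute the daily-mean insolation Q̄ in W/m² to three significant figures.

cos h₀ = −tan(-67.6°) tan(-7.600°) = -0.3237, h₀ = 1.9005 rad.
Bracket: h₀ sin ϕ sin δ + cos ϕ cos δ sin h₀ = 1.9005×-0.92455×-0.13226 + 0.38107×0.99122×0.94615 = 0.232395 + 0.357384 = 0.589779.
Inverse-square distance factor (a/d)² = 1.0334² = 1.067916.
Q̄ = (S_0/π) × 1.067916 × [bracket] = (2208/π) × 1.067916 × 0.589779 = 442.7 W/m².

Q̄ ≈ 443 W/m²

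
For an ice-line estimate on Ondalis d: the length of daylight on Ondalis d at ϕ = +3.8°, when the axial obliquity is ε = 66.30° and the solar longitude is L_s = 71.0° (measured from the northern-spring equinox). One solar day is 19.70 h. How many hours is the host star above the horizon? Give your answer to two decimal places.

10.57 h

Solar declination: sin δ = sin ε · sin L_s = sin 66.30° × sin 71.0° = 0.86578, so δ = +59.971°.
cos h₀ = −tan ϕ · tan δ = −tan(+3.8°) × tan(+59.971°) = -0.1149, so h₀ = 1.6860 rad = 96.60°.
Daylight = 2h₀/(2π) × 19.70 h = (1.6860/π) × 19.70 = 10.57 h.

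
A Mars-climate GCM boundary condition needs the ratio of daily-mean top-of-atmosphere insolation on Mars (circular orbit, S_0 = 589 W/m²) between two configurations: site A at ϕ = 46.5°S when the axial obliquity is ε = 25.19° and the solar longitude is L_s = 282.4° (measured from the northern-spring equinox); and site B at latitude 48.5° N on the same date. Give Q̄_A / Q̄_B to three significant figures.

— Configuration A (ϕ=-46.5°):
Solar declination: sin δ = sin ε · sin L_s = sin 25.19° × sin 282.4° = -0.41569, so δ = -24.563°.
cos h₀ = −tan(-46.5°) tan(-24.563°) = -0.4816, h₀ = 2.0733 rad.
Bracket: h₀ sin ϕ sin δ + cos ϕ cos δ sin h₀ = 2.0733×-0.72537×-0.41569 + 0.68835×0.90951×0.87637 = 0.625160 + 0.548661 = 1.173821.
Q̄ = (S_0/π) × [bracket] = (589/π) × 1.173821 = 220.07 W/m².
— Configuration B (ϕ=+48.5°):
cos h₀ = −tan(+48.5°) tan(-24.563°) = 0.5166, h₀ = 1.0279 rad.
Bracket: h₀ sin ϕ sin δ + cos ϕ cos δ sin h₀ = 1.0279×0.74896×-0.41569 + 0.66262×0.90951×0.85622 = -0.320021 + 0.516009 = 0.195988.
Q̄ = (S_0/π) × [bracket] = (589/π) × 0.195988 = 36.745 W/m².
Ratio Q̄_A / Q̄_B = 220.07 / 36.745 = 5.989.

Q̄_A / Q̄_B ≈ 5.99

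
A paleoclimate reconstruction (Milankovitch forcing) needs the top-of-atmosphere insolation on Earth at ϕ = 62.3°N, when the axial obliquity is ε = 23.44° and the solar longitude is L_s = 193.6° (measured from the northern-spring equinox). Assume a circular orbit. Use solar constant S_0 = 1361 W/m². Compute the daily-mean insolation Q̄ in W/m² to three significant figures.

Q̄ ≈ 147 W/m²

Solar declination: sin δ = sin ε · sin L_s = sin 23.44° × sin 193.6° = -0.09354, so δ = -5.367°.
cos h₀ = −tan(+62.3°) tan(-5.367°) = 0.1789, h₀ = 1.3909 rad.
Bracket: h₀ sin ϕ sin δ + cos ϕ cos δ sin h₀ = 1.3909×0.88539×-0.09354 + 0.46484×0.99562×0.98386 = -0.115193 + 0.455334 = 0.340141.
Q̄ = (S_0/π) × [bracket] = (1361/π) × 0.340141 = 147.4 W/m².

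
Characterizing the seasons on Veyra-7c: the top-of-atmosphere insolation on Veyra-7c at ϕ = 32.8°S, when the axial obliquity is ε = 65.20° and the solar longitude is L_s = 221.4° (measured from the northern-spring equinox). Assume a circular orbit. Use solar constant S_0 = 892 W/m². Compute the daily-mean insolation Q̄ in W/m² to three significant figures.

Q̄ ≈ 359 W/m²

Solar declination: sin δ = sin ε · sin L_s = sin 65.20° × sin 221.4° = -0.60032, so δ = -36.893°.
cos h₀ = −tan(-32.8°) tan(-36.893°) = -0.4838, h₀ = 2.0757 rad.
Bracket: h₀ sin ϕ sin δ + cos ϕ cos δ sin h₀ = 2.0757×-0.54171×-0.60032 + 0.84057×0.79976×0.87521 = 0.675016 + 0.588364 = 1.263380.
Q̄ = (S_0/π) × [bracket] = (892/π) × 1.263380 = 358.7 W/m².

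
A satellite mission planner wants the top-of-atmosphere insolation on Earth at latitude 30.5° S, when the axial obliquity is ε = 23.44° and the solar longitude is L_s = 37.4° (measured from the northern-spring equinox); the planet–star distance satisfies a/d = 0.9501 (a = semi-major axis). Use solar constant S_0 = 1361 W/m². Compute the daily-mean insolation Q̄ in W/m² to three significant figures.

Solar declination: sin δ = sin ε · sin L_s = sin 23.44° × sin 37.4° = 0.24161, so δ = +13.981°.
cos h₀ = −tan(-30.5°) tan(+13.981°) = 0.1467, h₀ = 1.4236 rad.
Bracket: h₀ sin ϕ sin δ + cos ϕ cos δ sin h₀ = 1.4236×-0.50754×0.24161 + 0.86163×0.97037×0.98919 = -0.174571 + 0.827062 = 0.652491.
Inverse-square distance factor (a/d)² = 0.9501² = 0.902690.
Q̄ = (S_0/π) × 0.902690 × [bracket] = (1361/π) × 0.902690 × 0.652491 = 255.2 W/m².

Q̄ ≈ 255 W/m²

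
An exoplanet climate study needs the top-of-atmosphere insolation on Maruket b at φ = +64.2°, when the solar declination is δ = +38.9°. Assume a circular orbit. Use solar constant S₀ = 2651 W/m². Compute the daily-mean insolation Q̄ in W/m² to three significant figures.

cos H₀ = −tan(+64.2°) tan(+38.900°) = -1.6691 ≤ −1 ⇒ polar day, H₀ = π.
Bracket: H₀ sin φ sin δ + cos φ cos δ sin H₀ = 3.1416×0.90032×0.62796 + 0.43523×0.77824×0.00000 = 1.776151 + 0.000000 = 1.776151.
Q̄ = (S₀/π) × [bracket] = (2651/π) × 1.776151 = 1499 W/m².

Q̄ ≈ 1.50e+03 W/m²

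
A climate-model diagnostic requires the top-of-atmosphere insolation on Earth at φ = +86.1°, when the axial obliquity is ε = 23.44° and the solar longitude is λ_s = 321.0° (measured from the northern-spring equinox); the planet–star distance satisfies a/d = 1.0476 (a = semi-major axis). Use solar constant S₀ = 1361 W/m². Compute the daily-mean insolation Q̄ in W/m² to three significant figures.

Solar declination: sin δ = sin ε · sin λ_s = sin 23.44° × sin 321.0° = -0.25034, so δ = -14.497°.
cos H₀ = −tan(+86.1°) tan(-14.497°) = 3.7928 ≥ 1 ⇒ polar night, H₀ = 0 and Q̄ = 0.
Inverse-square distance factor (a/d)² = 1.0476² = 1.097466.

Q̄ ≈ 0.00 W/m²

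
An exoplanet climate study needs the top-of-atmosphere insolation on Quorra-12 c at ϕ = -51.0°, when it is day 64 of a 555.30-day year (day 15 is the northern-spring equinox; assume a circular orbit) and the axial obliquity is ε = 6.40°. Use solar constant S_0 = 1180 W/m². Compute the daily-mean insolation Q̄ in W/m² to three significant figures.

Solar longitude: L_s = 360° × (64 − 15)/555.30 = 31.767°.
sin δ = sin 6.40° × sin 31.767° = 0.05868, so δ = +3.364°.
cos h₀ = −tan(-51.0°) tan(+3.364°) = 0.0726, h₀ = 1.4981 rad.
Bracket: h₀ sin ϕ sin δ + cos ϕ cos δ sin h₀ = 1.4981×-0.77715×0.05868 + 0.62932×0.99828×0.99736 = -0.068318 + 0.626579 = 0.558261.
Q̄ = (S_0/π) × [bracket] = (1180/π) × 0.558261 = 209.7 W/m².

Q̄ ≈ 210 W/m²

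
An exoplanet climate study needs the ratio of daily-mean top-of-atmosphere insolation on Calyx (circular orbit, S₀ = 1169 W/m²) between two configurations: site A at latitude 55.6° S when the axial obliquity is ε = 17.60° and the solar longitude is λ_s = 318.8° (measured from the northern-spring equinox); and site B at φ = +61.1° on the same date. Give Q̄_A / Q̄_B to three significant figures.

Q̄_A / Q̄_B ≈ 3.60

— Configuration A (φ=-55.6°):
Solar declination: sin δ = sin ε · sin λ_s = sin 17.60° × sin 318.8° = -0.19917, so δ = -11.488°.
cos H₀ = −tan(-55.6°) tan(-11.488°) = -0.2968, H₀ = 1.8722 rad.
Bracket: H₀ sin φ sin δ + cos φ cos δ sin H₀ = 1.8722×-0.82511×-0.19917 + 0.56497×0.97997×0.95493 = 0.307672 + 0.528700 = 0.836372.
Q̄ = (S₀/π) × [bracket] = (1169/π) × 0.836372 = 311.22 W/m².
— Configuration B (φ=+61.1°):
cos H₀ = −tan(+61.1°) tan(-11.488°) = 0.3682, H₀ = 1.1938 rad.
Bracket: H₀ sin φ sin δ + cos φ cos δ sin H₀ = 1.1938×0.87546×-0.19917 + 0.48328×0.97997×0.92976 = -0.208157 + 0.440334 = 0.232177.
Q̄ = (S₀/π) × [bracket] = (1169/π) × 0.232177 = 86.394 W/m².
Ratio Q̄_A / Q̄_B = 311.22 / 86.394 = 3.602.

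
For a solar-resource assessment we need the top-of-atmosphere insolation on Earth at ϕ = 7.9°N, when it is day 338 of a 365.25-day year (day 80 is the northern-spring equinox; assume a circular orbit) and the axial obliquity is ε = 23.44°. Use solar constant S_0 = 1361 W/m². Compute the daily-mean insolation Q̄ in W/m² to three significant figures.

Q̄ ≈ 361 W/m²

Solar longitude: L_s = 360° × (338 − 80)/365.25 = 254.292°.
sin δ = sin 23.44° × sin 254.292° = -0.38293, so δ = -22.515°.
cos h₀ = −tan(+7.9°) tan(-22.515°) = 0.0575, h₀ = 1.5132 rad.
Bracket: h₀ sin ϕ sin δ + cos ϕ cos δ sin h₀ = 1.5132×0.13744×-0.38293 + 0.99051×0.92378×0.99834 = -0.079640 + 0.913494 = 0.833854.
Q̄ = (S_0/π) × [bracket] = (1361/π) × 0.833854 = 361.2 W/m².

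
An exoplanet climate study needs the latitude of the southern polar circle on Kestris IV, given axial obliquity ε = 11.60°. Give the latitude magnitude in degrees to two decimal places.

78.40°

The polar circle is the lowest latitude that experiences at least one full rotation of continuous darkness at the northern-summer solstice; it lies at |φ| = 90° − ε = 90° − 11.60° = 78.40°.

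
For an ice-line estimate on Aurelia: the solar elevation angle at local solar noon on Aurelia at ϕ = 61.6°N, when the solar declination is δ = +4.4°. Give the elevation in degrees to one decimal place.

32.8°

At local noon the hour angle is zero, so the zenith angle equals |ϕ − δ| = |+61.6° − (+4.400°)| = 57.200°.
Elevation = 90° − 57.200° = 32.8°.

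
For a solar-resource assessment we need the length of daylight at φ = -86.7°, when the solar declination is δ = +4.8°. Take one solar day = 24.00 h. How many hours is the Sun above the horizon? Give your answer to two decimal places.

cos H₀ = −tan φ · tan δ = 1.4563 ≥ 1, so the Sun never rises (polar night) and H₀ = 0.
Daylight = 2H₀/(2π) × 24.00 h = (0.0000/π) × 24.00 = 0.00 h.

0.00 h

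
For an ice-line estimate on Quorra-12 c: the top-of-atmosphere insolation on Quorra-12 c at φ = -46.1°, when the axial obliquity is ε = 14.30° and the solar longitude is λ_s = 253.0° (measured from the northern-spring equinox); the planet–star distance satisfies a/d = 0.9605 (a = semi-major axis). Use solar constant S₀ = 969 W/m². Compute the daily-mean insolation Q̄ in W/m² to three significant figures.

Q̄ ≈ 274 W/m²

Solar declination: sin δ = sin ε · sin λ_s = sin 14.30° × sin 253.0° = -0.23621, so δ = -13.663°.
cos H₀ = −tan(-46.1°) tan(-13.663°) = -0.2526, H₀ = 1.8262 rad.
Bracket: H₀ sin φ sin δ + cos φ cos δ sin H₀ = 1.8262×-0.72055×-0.23621 + 0.69340×0.97170×0.96757 = 0.310821 + 0.651926 = 0.962747.
Inverse-square distance factor (a/d)² = 0.9605² = 0.922560.
Q̄ = (S₀/π) × 0.922560 × [bracket] = (969/π) × 0.922560 × 0.962747 = 274.0 W/m².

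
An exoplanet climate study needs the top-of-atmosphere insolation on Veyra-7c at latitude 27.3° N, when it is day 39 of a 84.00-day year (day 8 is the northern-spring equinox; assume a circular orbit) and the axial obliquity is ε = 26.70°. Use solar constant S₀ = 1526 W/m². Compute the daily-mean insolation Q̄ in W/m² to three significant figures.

Solar longitude: λ_s = 360° × (39 − 8)/84.00 = 132.857°.
sin δ = sin 26.70° × sin 132.857° = 0.32937, so δ = +19.231°.
cos H₀ = −tan(+27.3°) tan(+19.231°) = -0.1800, H₀ = 1.7518 rad.
Bracket: H₀ sin φ sin δ + cos φ cos δ sin H₀ = 1.7518×0.45865×0.32937 + 0.88862×0.94420×0.98366 = 0.264637 + 0.825325 = 1.089962.
Q̄ = (S₀/π) × [bracket] = (1526/π) × 1.089962 = 529.4 W/m².

Q̄ ≈ 529 W/m²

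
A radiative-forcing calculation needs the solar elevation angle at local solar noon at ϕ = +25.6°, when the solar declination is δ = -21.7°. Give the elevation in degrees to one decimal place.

At local noon the hour angle is zero, so the zenith angle equals |ϕ − δ| = |+25.6° − (-21.700°)| = 47.300°.
Elevation = 90° − 47.300° = 42.7°.

42.7°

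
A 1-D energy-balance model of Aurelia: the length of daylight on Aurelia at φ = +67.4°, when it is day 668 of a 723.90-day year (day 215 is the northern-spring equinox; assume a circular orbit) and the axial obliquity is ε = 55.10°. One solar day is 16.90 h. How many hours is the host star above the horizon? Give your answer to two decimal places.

0.00 h

Solar longitude: λ_s = 360° × (668 − 215)/723.90 = 225.280°.
sin δ = sin 55.10° × sin 225.280° = -0.58276, so δ = -35.645°.
cos H₀ = −tan φ · tan δ = 1.7228 ≥ 1, so the host star never rises (polar night) and H₀ = 0.
Daylight = 2H₀/(2π) × 16.90 h = (0.0000/π) × 16.90 = 0.00 h.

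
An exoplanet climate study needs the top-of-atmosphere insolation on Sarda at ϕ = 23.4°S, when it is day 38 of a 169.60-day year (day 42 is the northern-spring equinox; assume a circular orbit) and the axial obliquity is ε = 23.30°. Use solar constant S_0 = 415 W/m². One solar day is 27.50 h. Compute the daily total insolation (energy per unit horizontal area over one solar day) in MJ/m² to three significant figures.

Solar longitude: L_s = 360° × (38 − 42)/169.60 = -8.491°, i.e. -8.491° + 360° = 351.509°.
sin δ = sin 23.30° × sin 351.509° = -0.05840, so δ = -3.348°.
cos h₀ = −tan(-23.4°) tan(-3.348°) = -0.0253, h₀ = 1.5961 rad.
Bracket: h₀ sin ϕ sin δ + cos ϕ cos δ sin h₀ = 1.5961×-0.39715×-0.05840 + 0.91775×0.99829×0.99968 = 0.037019 + 0.915887 = 0.952906.
Q̄ = (S_0/π) × [bracket] = (415/π) × 0.952906 = 125.88 W/m².
Daily total = Q̄ × 27.50 h × 3600 s/h = 125.88 × 27.50 × 3600 / 10⁶ = 12.46 MJ/m².

12.5 MJ/m²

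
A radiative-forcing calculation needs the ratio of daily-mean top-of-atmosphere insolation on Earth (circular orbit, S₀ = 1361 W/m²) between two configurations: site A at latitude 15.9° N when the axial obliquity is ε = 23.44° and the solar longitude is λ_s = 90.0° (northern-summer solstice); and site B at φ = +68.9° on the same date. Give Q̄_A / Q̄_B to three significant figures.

Q̄_A / Q̄_B ≈ 0.909

— Configuration A (φ=+15.9°):
Solar declination: sin δ = sin ε · sin λ_s = sin 23.44° × sin 90.0° = 0.39779, so δ = +23.440°.
cos H₀ = −tan(+15.9°) tan(+23.440°) = -0.1235, H₀ = 1.6946 rad.
Bracket: H₀ sin φ sin δ + cos φ cos δ sin H₀ = 1.6946×0.27396×0.39779 + 0.96174×0.91748×0.99234 = 0.184675 + 0.875618 = 1.060293.
Q̄ = (S₀/π) × [bracket] = (1361/π) × 1.060293 = 459.34 W/m².
— Configuration B (φ=+68.9°):
cos H₀ = −tan(+68.9°) tan(+23.440°) = -1.1236 ≤ −1 ⇒ polar day, H₀ = π.
Bracket: H₀ sin φ sin δ + cos φ cos δ sin H₀ = 3.1416×0.93295×0.39779 + 0.36000×0.91748×0.00000 = 1.165905 + 0.000000 = 1.165905.
Q̄ = (S₀/π) × [bracket] = (1361/π) × 1.165905 = 505.09 W/m².
Ratio Q̄_A / Q̄_B = 459.34 / 505.09 = 0.9094.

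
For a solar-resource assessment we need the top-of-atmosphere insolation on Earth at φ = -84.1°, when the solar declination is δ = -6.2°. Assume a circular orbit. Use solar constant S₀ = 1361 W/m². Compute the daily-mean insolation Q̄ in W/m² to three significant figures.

cos H₀ = −tan(-84.1°) tan(-6.200°) = -1.0512 ≤ −1 ⇒ polar day, H₀ = π.
Bracket: H₀ sin φ sin δ + cos φ cos δ sin H₀ = 3.1416×-0.99470×-0.10800 + 0.10279×0.99415×0.00000 = 0.337495 + 0.000000 = 0.337495.
Q̄ = (S₀/π) × [bracket] = (1361/π) × 0.337495 = 146.2 W/m².

Q̄ ≈ 146 W/m²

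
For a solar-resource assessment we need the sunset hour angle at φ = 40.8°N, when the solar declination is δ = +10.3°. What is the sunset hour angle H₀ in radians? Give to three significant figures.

H₀ = 1.73 rad

cos H₀ = −tan φ · tan δ = −tan(+40.8°) × tan(+10.300°) = -0.1569, so H₀ = 1.7283 rad = 99.03°.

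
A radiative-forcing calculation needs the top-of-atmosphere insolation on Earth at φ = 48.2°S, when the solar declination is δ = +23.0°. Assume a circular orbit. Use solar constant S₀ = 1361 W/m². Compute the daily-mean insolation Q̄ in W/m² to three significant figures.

Q̄ ≈ 98.1 W/m²

cos H₀ = −tan(-48.2°) tan(+23.000°) = 0.4747, H₀ = 1.0761 rad.
Bracket: H₀ sin φ sin δ + cos φ cos δ sin H₀ = 1.0761×-0.74548×0.39073 + 0.66653×0.92050×0.88012 = -0.313448 + 0.539990 = 0.226542.
Q̄ = (S₀/π) × [bracket] = (1361/π) × 0.226542 = 98.14 W/m².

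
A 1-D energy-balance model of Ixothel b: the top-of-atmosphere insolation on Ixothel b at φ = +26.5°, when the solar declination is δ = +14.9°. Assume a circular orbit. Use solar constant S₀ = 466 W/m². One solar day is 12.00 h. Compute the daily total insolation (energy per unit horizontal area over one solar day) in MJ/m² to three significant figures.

cos H₀ = −tan(+26.5°) tan(+14.900°) = -0.1327, H₀ = 1.7039 rad.
Bracket: H₀ sin φ sin δ + cos φ cos δ sin H₀ = 1.7039×0.44620×0.25713 + 0.89493×0.96638×0.99116 = 0.195491 + 0.857197 = 1.052688.
Q̄ = (S₀/π) × [bracket] = (466/π) × 1.052688 = 156.15 W/m².
Daily total = Q̄ × 12.00 h × 3600 s/h = 156.15 × 12.00 × 3600 / 10⁶ = 6.746 MJ/m².

6.75 MJ/m²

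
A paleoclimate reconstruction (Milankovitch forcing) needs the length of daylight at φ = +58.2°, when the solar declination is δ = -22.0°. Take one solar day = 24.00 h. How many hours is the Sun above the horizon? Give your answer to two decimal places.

cos H₀ = −tan φ · tan δ = −tan(+58.2°) × tan(-22.000°) = 0.6516, so H₀ = 0.8611 rad = 49.34°.
Daylight = 2H₀/(2π) × 24.00 h = (0.8611/π) × 24.00 = 6.58 h.

6.58 h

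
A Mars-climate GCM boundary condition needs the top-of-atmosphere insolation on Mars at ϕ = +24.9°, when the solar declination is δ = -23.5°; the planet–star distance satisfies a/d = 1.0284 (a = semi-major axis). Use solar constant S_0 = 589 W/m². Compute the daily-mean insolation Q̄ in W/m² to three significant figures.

Q̄ ≈ 116 W/m²

cos h₀ = −tan(+24.9°) tan(-23.500°) = 0.2018, h₀ = 1.3676 rad.
Bracket: h₀ sin ϕ sin δ + cos ϕ cos δ sin h₀ = 1.3676×0.42104×-0.39875 + 0.90704×0.91706×0.97942 = -0.229606 + 0.814691 = 0.585085.
Inverse-square distance factor (a/d)² = 1.0284² = 1.057607.
Q̄ = (S_0/π) × 1.057607 × [bracket] = (589/π) × 1.057607 × 0.585085 = 116.0 W/m².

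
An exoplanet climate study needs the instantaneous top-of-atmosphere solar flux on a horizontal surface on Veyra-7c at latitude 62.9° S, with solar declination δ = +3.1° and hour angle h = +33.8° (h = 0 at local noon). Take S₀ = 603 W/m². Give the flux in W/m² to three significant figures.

199 W/m²

cos θ_z = sin φ sin δ + cos φ cos δ cos h = -0.048142 + 0.377997 = 0.329855.
Flux = S₀ · cos θ_z = 603 × 0.329855 = 198.9 W/m².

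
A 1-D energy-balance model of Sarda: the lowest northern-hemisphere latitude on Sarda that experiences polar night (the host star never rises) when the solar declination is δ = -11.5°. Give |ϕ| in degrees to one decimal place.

|ϕ| = 78.5°

Polar night requires cos h₀ = −tan ϕ tan δ ≥ 1, i.e. tan ϕ tan δ ≤ −1.
The boundary is |tan ϕ| · |tan δ| = 1, so |ϕ| = 90° − |δ| = 90° − 11.5° = 78.5° in the northern hemisphere.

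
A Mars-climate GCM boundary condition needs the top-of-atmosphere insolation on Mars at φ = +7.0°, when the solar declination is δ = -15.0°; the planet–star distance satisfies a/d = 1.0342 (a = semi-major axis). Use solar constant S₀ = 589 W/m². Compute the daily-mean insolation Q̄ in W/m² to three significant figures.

Q̄ ≈ 182 W/m²

cos H₀ = −tan(+7.0°) tan(-15.000°) = 0.0329, H₀ = 1.5379 rad.
Bracket: H₀ sin φ sin δ + cos φ cos δ sin H₀ = 1.5379×0.12187×-0.25882 + 0.99255×0.96593×0.99946 = -0.048509 + 0.958216 = 0.909707.
Inverse-square distance factor (a/d)² = 1.0342² = 1.069570.
Q̄ = (S₀/π) × 1.069570 × [bracket] = (589/π) × 1.069570 × 0.909707 = 182.4 W/m².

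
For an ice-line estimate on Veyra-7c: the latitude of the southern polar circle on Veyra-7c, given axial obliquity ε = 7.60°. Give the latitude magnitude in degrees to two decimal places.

82.40°

The polar circle is the lowest latitude that experiences at least one full rotation of continuous darkness at the northern-summer solstice; it lies at |ϕ| = 90° − ε = 90° − 7.60° = 82.40°.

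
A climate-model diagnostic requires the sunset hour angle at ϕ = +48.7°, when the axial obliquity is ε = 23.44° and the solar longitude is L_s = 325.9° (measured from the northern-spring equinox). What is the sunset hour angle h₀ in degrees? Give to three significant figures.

h₀ = 74.9°

Solar declination: sin δ = sin ε · sin L_s = sin 23.44° × sin 325.9° = -0.22302, so δ = -12.886°.
cos h₀ = −tan ϕ · tan δ = −tan(+48.7°) × tan(-12.886°) = 0.2604, so h₀ = 1.3073 rad = 74.91°.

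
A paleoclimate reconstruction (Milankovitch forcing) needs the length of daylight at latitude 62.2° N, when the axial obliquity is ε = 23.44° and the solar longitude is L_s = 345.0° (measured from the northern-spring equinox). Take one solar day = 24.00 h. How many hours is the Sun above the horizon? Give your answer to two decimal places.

Solar declination: sin δ = sin ε · sin L_s = sin 23.44° × sin 345.0° = -0.10296, so δ = -5.909°.
cos h₀ = −tan ϕ · tan δ = −tan(+62.2°) × tan(-5.909°) = 0.1963, so h₀ = 1.3732 rad = 78.68°.
Daylight = 2h₀/(2π) × 24.00 h = (1.3732/π) × 24.00 = 10.49 h.

10.49 h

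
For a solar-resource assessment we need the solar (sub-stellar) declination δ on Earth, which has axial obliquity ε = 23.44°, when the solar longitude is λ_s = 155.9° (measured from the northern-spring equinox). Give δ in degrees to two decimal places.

sin δ = sin ε · sin λ_s = sin 23.44° × sin 155.9° = 0.162429.
δ = arcsin(0.162429) = +9.35°.

δ = +9.35°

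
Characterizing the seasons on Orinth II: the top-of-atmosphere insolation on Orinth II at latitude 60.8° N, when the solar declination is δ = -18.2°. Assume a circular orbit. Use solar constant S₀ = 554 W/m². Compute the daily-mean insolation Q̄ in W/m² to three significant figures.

cos H₀ = −tan(+60.8°) tan(-18.200°) = 0.5883, H₀ = 0.9419 rad.
Bracket: H₀ sin φ sin δ + cos φ cos δ sin H₀ = 0.9419×0.87292×-0.31233 + 0.48786×0.94997×0.80865 = -0.256799 + 0.374771 = 0.117972.
Q̄ = (S₀/π) × [bracket] = (554/π) × 0.117972 = 20.80 W/m².

Q̄ ≈ 20.8 W/m²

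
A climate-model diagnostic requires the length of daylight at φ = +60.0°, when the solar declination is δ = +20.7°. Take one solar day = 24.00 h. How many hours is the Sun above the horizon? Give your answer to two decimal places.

cos H₀ = −tan φ · tan δ = −tan(+60.0°) × tan(+20.700°) = -0.6545, so H₀ = 2.2843 rad = 130.88°.
Daylight = 2H₀/(2π) × 24.00 h = (2.2843/π) × 24.00 = 17.45 h.

17.45 h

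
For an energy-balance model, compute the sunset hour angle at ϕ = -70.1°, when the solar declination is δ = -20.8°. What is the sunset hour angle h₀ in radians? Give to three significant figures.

Sunrise equation: cos h₀ = −tan ϕ · tan δ = -1.0494 ≤ −1, so the Sun never sets (polar day) and h₀ = π.

h₀ = 3.14 rad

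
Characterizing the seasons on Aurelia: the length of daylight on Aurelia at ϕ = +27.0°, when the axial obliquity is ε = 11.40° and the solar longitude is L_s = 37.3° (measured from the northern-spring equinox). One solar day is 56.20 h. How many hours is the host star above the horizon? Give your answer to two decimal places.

Solar declination: sin δ = sin ε · sin L_s = sin 11.40° × sin 37.3° = 0.11978, so δ = +6.879°.
cos h₀ = −tan ϕ · tan δ = −tan(+27.0°) × tan(+6.879°) = -0.0615, so h₀ = 1.6323 rad = 93.52°.
Daylight = 2h₀/(2π) × 56.20 h = (1.6323/π) × 56.20 = 29.20 h.

29.20 h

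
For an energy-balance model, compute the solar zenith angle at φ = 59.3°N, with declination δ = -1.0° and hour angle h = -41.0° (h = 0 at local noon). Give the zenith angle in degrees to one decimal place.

cos θ_z = sin φ sin δ + cos φ cos δ cos h = -0.015006 + 0.385253 = 0.370247.
θ_z = arccos(0.370247) = 68.3°.

θ_z = 68.3°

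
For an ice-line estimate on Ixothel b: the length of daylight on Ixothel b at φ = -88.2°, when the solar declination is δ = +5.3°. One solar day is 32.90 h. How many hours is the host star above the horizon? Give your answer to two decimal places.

0.00 h

cos H₀ = −tan φ · tan δ = 2.9519 ≥ 1, so the host star never rises (polar night) and H₀ = 0.
Daylight = 2H₀/(2π) × 32.90 h = (0.0000/π) × 32.90 = 0.00 h.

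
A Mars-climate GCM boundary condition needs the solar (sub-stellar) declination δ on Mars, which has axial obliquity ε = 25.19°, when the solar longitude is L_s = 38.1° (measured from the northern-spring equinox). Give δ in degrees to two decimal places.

δ = +15.23°

sin δ = sin ε · sin L_s = sin 25.19° × sin 38.1° = 0.262624.
δ = arcsin(0.262624) = +15.23°.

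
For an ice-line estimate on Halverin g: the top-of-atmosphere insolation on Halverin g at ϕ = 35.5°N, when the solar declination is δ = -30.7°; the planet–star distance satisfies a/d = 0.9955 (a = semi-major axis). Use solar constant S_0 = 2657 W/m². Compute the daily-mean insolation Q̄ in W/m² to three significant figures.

Q̄ ≈ 250 W/m²

cos h₀ = −tan(+35.5°) tan(-30.700°) = 0.4235, h₀ = 1.1335 rad.
Bracket: h₀ sin ϕ sin δ + cos ϕ cos δ sin h₀ = 1.1335×0.58070×-0.51054 + 0.81412×0.85985×0.90589 = -0.336049 + 0.634142 = 0.298093.
Inverse-square distance factor (a/d)² = 0.9955² = 0.991020.
Q̄ = (S_0/π) × 0.991020 × [bracket] = (2657/π) × 0.991020 × 0.298093 = 249.8 W/m².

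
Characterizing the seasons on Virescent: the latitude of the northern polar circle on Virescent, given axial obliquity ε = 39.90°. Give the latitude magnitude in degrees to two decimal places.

The polar circle is the lowest latitude that experiences at least one full rotation of continuous daylight at the northern-summer solstice; it lies at |φ| = 90° − ε = 90° − 39.90° = 50.10°.

50.10°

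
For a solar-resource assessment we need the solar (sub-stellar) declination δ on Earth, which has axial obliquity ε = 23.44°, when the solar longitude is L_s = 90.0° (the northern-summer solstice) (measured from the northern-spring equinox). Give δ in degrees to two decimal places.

δ = +23.44°

sin δ = sin ε · sin L_s = sin 23.44° × sin 90.0° = 0.397789.
δ = arcsin(0.397789) = +23.44°.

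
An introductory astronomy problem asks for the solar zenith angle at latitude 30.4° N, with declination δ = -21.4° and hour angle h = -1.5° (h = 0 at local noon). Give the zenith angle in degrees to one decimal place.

cos θ_z = sin φ sin δ + cos φ cos δ cos h = -0.184640 + 0.802773 = 0.618133.
θ_z = arccos(0.618133) = 51.8°.

θ_z = 51.8°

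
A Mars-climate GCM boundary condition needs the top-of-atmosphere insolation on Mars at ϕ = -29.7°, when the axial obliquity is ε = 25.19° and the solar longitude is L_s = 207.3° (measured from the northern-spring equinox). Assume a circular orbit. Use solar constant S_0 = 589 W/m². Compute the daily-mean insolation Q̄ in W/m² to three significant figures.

Solar declination: sin δ = sin ε · sin L_s = sin 25.19° × sin 207.3° = -0.19521, so δ = -11.257°.
cos h₀ = −tan(-29.7°) tan(-11.257°) = -0.1135, h₀ = 1.6846 rad.
Bracket: h₀ sin ϕ sin δ + cos ϕ cos δ sin h₀ = 1.6846×-0.49546×-0.19521 + 0.86863×0.98076×0.99353 = 0.162932 + 0.846406 = 1.009338.
Q̄ = (S_0/π) × [bracket] = (589/π) × 1.009338 = 189.2 W/m².

Q̄ ≈ 189 W/m²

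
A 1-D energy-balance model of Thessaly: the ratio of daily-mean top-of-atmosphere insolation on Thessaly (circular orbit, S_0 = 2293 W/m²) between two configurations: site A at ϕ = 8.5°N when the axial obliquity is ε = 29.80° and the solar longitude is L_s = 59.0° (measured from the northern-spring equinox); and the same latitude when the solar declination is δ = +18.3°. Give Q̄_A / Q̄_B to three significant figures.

— Configuration A (ϕ=+8.5°):
Solar declination: sin δ = sin ε · sin L_s = sin 29.80° × sin 59.0° = 0.42599, so δ = +25.213°.
cos h₀ = −tan(+8.5°) tan(+25.213°) = -0.0704, h₀ = 1.6412 rad.
Bracket: h₀ sin ϕ sin δ + cos ϕ cos δ sin h₀ = 1.6412×0.14781×0.42599 + 0.98902×0.90473×0.99752 = 0.103339 + 0.892577 = 0.995916.
Q̄ = (S_0/π) × [bracket] = (2293/π) × 0.995916 = 726.90 W/m².
— Configuration B (ϕ=+8.5°):
cos h₀ = −tan(+8.5°) tan(+18.300°) = -0.0494, h₀ = 1.6202 rad.
Bracket: h₀ sin ϕ sin δ + cos ϕ cos δ sin h₀ = 1.6202×0.14781×0.31399 + 0.98902×0.94943×0.99878 = 0.075195 + 0.937860 = 1.013055.
Q̄ = (S_0/π) × [bracket] = (2293/π) × 1.013055 = 739.41 W/m².
Ratio Q̄_A / Q̄_B = 726.90 / 739.41 = 0.9831.

Q̄_A / Q̄_B ≈ 0.983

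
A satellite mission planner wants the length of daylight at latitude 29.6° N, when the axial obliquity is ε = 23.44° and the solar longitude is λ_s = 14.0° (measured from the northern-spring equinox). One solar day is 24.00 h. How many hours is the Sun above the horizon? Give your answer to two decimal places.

12.42 h

Solar declination: sin δ = sin ε · sin λ_s = sin 23.44° × sin 14.0° = 0.09623, so δ = +5.522°.
cos H₀ = −tan φ · tan δ = −tan(+29.6°) × tan(+5.522°) = -0.0549, so H₀ = 1.6257 rad = 93.15°.
Daylight = 2H₀/(2π) × 24.00 h = (1.6257/π) × 24.00 = 12.42 h.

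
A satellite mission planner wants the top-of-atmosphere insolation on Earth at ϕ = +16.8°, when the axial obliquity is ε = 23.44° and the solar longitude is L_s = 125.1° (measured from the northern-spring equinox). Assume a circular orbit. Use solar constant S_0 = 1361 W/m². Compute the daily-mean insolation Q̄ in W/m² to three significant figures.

Solar declination: sin δ = sin ε · sin L_s = sin 23.44° × sin 125.1° = 0.32545, so δ = +18.993°.
cos h₀ = −tan(+16.8°) tan(+18.993°) = -0.1039, h₀ = 1.6749 rad.
Bracket: h₀ sin ϕ sin δ + cos ϕ cos δ sin h₀ = 1.6749×0.28903×0.32545 + 0.95732×0.94556×0.99459 = 0.157549 + 0.900306 = 1.057855.
Q̄ = (S_0/π) × [bracket] = (1361/π) × 1.057855 = 458.3 W/m².

Q̄ ≈ 458 W/m²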